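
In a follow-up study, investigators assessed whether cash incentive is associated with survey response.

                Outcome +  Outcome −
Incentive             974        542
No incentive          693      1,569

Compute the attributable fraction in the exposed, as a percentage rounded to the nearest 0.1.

Cells: a = 974, b = 542, c = 693, d = 1569.
Risk in exposed = 974/1516 = 0.64248; risk in unexposed = 693/2262 = 0.30637.
RR = 0.64248/0.30637 = 2.09710
AR% = (RR − 1)/RR × 100 = (2.09710 − 1)/2.09710 × 100 = 52.3151%

52.3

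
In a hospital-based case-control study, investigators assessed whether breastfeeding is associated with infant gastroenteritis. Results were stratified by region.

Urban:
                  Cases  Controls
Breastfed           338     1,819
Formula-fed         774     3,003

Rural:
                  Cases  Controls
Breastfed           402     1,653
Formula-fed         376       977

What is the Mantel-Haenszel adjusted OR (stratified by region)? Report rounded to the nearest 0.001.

OR_MH = Σ(aᵢdᵢ/nᵢ) / Σ(bᵢcᵢ/nᵢ), where nᵢ is the stratum total.
Stratum 1 (Urban): n = 5934; a·d/n = 338·3003/5934 = 171.0506; b·c/n = 1819·774/5934 = 237.2609
Stratum 2 (Rural): n = 3408; a·d/n = 402·977/3408 = 115.2447; b·c/n = 1653·376/3408 = 182.3732
OR_MH = (171.0506 + 115.2447) / (237.2609 + 182.3732) = 286.2953 / 419.6341 = 0.68225

0.682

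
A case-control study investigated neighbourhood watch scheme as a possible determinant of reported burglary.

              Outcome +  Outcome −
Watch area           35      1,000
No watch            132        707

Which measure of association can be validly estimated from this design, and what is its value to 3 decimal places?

0.187

Cells: a = 35, b = 1000, c = 132, d = 707.
This is a case-control study: participants were sampled on outcome status, so risks in the source population cannot be estimated directly — relative risk is not valid here. The odds ratio is the appropriate measure.
OR = (a·d)/(b·c) = (35 × 707) / (1000 × 132) = 24745 / 132000 = 0.18746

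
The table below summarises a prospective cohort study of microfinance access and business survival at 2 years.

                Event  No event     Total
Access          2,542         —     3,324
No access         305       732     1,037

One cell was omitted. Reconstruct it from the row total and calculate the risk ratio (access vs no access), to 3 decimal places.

The missing cell is in the exposed row: 3324 − 2542 = 782.
So a = 2542, b = 782, c = 305, d = 732.
RR = [a/(a+b)] / [c/(c+d)] = (2542/3324) / (305/1037) = 0.76474/0.29412 = 2.60012

2.600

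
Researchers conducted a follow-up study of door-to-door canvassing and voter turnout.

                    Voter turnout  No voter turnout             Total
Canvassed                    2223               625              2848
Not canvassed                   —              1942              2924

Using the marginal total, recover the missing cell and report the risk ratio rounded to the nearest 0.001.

The missing cell is in the unexposed row: 2924 − 1942 = 982.
So a = 2223, b = 625, c = 982, d = 1942.
RR = [a/(a+b)] / [c/(c+d)] = (2223/2848) / (982/2924) = 0.78055/0.33584 = 2.32416

2.324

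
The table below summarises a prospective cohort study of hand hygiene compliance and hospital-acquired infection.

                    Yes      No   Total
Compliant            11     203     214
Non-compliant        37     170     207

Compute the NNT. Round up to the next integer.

8

Risk in treated group = 11/214 = 0.05140; risk in control = 37/207 = 0.17874.
Absolute risk reduction = 0.17874 − 0.05140 = 0.12734
NNT = 1 / ARR = 1 / 0.12734 = 7.853 → round up → 8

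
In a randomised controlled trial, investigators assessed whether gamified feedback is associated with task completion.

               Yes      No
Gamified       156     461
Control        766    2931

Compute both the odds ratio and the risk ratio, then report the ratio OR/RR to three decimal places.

1.061

Cells: a = 156, b = 461, c = 766, d = 2931.
OR = (156·2931)/(461·766) = 457236/353126 = 1.29482
Risk in exposed = 156/617 = 0.25284; risk in unexposed = 766/3697 = 0.20720; RR = 1.22028
OR/RR = 1.29482 / 1.22028 = 1.06109
The outcome is not rare, so the OR lies further from 1 than the RR.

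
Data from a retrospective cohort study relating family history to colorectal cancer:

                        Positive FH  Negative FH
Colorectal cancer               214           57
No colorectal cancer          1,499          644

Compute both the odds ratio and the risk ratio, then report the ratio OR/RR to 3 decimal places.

1.050

Reading the table with exposure as columns: a = 214 (Positive FH, case), b = 1499 (Positive FH, non-case), c = 57 (Negative FH, case), d = 644.
OR = (214·644)/(1499·57) = 137816/85443 = 1.61296
Risk in exposed = 214/1713 = 0.12493; risk in unexposed = 57/701 = 0.08131; RR = 1.53638
OR/RR = 1.61296 / 1.53638 = 1.04984
The outcome is not rare, so the OR lies further from 1 than the RR.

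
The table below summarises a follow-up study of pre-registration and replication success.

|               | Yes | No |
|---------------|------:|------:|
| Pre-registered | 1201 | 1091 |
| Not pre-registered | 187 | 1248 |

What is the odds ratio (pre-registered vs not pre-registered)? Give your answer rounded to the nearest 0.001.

Cells: a = 1201, b = 1091, c = 187, d = 1248.
OR = (a·d)/(b·c) = (1201 × 1248) / (1091 × 187) = 1498848 / 204017 = 7.34668
The odds of replication success are about 7.35 times as high in the pre-registered group.

7.347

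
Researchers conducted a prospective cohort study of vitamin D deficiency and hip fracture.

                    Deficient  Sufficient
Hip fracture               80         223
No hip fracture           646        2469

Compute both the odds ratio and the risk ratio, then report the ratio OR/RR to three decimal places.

Reading the table with exposure as columns: a = 80 (Deficient, case), b = 646 (Deficient, non-case), c = 223 (Sufficient, case), d = 2469.
OR = (80·2469)/(646·223) = 197520/144058 = 1.37111
Risk in exposed = 80/726 = 0.11019; risk in unexposed = 223/2692 = 0.08284; RR = 1.33022
OR/RR = 1.37111 / 1.33022 = 1.03074
The outcome is not rare, so the OR lies further from 1 than the RR.

1.031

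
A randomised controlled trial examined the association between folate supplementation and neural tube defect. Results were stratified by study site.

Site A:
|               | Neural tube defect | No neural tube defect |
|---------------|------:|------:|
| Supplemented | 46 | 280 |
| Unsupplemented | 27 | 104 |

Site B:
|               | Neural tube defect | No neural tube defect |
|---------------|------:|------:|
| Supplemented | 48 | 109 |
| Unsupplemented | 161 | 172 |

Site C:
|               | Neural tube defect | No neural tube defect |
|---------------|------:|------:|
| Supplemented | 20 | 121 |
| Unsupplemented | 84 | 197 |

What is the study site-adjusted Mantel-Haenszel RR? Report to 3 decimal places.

RR_MH = Σ(aᵢ·n₀ᵢ/nᵢ) / Σ(cᵢ·n₁ᵢ/nᵢ), with n₁ᵢ = aᵢ+bᵢ (exposed), n₀ᵢ = cᵢ+dᵢ (unexposed), nᵢ = n₁ᵢ+n₀ᵢ.
Stratum 1 (Site A): n₁ = 326, n₀ = 131, n = 457; a·n₀/n = 46·131/457 = 13.1860; c·n₁/n = 27·326/457 = 19.2604
Stratum 2 (Site B): n₁ = 157, n₀ = 333, n = 490; a·n₀/n = 48·333/490 = 32.6204; c·n₁/n = 161·157/490 = 51.5857
Stratum 3 (Site C): n₁ = 141, n₀ = 281, n = 422; a·n₀/n = 20·281/422 = 13.3175; c·n₁/n = 84·141/422 = 28.0664
RR_MH = (13.1860 + 32.6204 + 13.3175) / (19.2604 + 51.5857 + 28.0664) = 59.1239 / 98.9125 = 0.59774

0.598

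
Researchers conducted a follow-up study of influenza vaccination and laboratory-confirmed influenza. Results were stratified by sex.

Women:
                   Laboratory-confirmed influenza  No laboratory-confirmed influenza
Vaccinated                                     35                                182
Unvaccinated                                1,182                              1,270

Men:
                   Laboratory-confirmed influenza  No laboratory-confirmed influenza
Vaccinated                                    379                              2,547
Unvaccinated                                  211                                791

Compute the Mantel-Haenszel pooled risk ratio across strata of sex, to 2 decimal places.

RR_MH = Σ(aᵢ·n₀ᵢ/nᵢ) / Σ(cᵢ·n₁ᵢ/nᵢ), with n₁ᵢ = aᵢ+bᵢ (exposed), n₀ᵢ = cᵢ+dᵢ (unexposed), nᵢ = n₁ᵢ+n₀ᵢ.
Stratum 1 (Women): n₁ = 217, n₀ = 2452, n = 2669; a·n₀/n = 35·2452/2669 = 32.1544; c·n₁/n = 1182·217/2669 = 96.1012
Stratum 2 (Men): n₁ = 2926, n₀ = 1002, n = 3928; a·n₀/n = 379·1002/3928 = 96.6797; c·n₁/n = 211·2926/3928 = 157.1757
RR_MH = (32.1544 + 96.6797) / (96.1012 + 157.1757) = 128.8341 / 253.2768 = 0.50867

0.51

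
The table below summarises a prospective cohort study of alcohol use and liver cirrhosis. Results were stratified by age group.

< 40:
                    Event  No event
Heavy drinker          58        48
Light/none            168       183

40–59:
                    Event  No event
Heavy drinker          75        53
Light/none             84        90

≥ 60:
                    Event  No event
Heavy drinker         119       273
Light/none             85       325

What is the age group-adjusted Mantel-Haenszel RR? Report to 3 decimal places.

RR_MH = Σ(aᵢ·n₀ᵢ/nᵢ) / Σ(cᵢ·n₁ᵢ/nᵢ), with n₁ᵢ = aᵢ+bᵢ (exposed), n₀ᵢ = cᵢ+dᵢ (unexposed), nᵢ = n₁ᵢ+n₀ᵢ.
Stratum 1 (< 40): n₁ = 106, n₀ = 351, n = 457; a·n₀/n = 58·351/457 = 44.5470; c·n₁/n = 168·106/457 = 38.9672
Stratum 2 (40–59): n₁ = 128, n₀ = 174, n = 302; a·n₀/n = 75·174/302 = 43.2119; c·n₁/n = 84·128/302 = 35.6026
Stratum 3 (≥ 60): n₁ = 392, n₀ = 410, n = 802; a·n₀/n = 119·410/802 = 60.8354; c·n₁/n = 85·392/802 = 41.5461
RR_MH = (44.5470 + 43.2119 + 60.8354) / (38.9672 + 35.6026 + 41.5461) = 148.5944 / 116.1160 = 1.27971

1.280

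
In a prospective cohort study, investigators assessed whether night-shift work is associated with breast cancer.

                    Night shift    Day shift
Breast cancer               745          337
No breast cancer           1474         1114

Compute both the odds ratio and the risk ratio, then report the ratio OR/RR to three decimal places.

Reading the table with exposure as columns: a = 745 (Night shift, case), b = 1474 (Night shift, non-case), c = 337 (Day shift, case), d = 1114.
OR = (745·1114)/(1474·337) = 829930/496738 = 1.67076
Risk in exposed = 745/2219 = 0.33574; risk in unexposed = 337/1451 = 0.23225; RR = 1.44556
OR/RR = 1.67076 / 1.44556 = 1.15579
The outcome is not rare, so the OR lies further from 1 than the RR.

1.156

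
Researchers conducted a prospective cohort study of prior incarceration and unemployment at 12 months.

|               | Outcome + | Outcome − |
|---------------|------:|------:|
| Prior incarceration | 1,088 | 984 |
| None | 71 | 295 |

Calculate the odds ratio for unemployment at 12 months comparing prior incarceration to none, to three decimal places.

Cells: a = 1088, b = 984, c = 71, d = 295.
OR = (a·d)/(b·c) = (1088 × 295) / (984 × 71) = 320960 / 69864 = 4.59407
The odds of unemployment at 12 months are about 4.59 times as high in the prior incarceration group.

4.594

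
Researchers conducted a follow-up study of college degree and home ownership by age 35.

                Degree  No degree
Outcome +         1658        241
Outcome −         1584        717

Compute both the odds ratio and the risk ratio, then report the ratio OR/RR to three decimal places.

1.532

Reading the table with exposure as columns: a = 1658 (Degree, case), b = 1584 (Degree, non-case), c = 241 (No degree, case), d = 717.
OR = (1658·717)/(1584·241) = 1188786/381744 = 3.11409
Risk in exposed = 1658/3242 = 0.51141; risk in unexposed = 241/958 = 0.25157; RR = 2.03292
OR/RR = 3.11409 / 2.03292 = 1.53183
The outcome is not rare, so the OR lies further from 1 than the RR.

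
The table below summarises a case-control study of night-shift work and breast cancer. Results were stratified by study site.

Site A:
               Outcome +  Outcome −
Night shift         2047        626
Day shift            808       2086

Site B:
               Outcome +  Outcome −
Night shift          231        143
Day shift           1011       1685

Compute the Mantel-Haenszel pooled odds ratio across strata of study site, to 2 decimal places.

6.48

OR_MH = Σ(aᵢdᵢ/nᵢ) / Σ(bᵢcᵢ/nᵢ), where nᵢ is the stratum total.
Stratum 1 (Site A): n = 5567; a·d/n = 2047·2086/5567 = 767.0275; b·c/n = 626·808/5567 = 90.8583
Stratum 2 (Site B): n = 3070; a·d/n = 231·1685/3070 = 126.7866; b·c/n = 143·1011/3070 = 47.0922
OR_MH = (767.0275 + 126.7866) / (90.8583 + 47.0922) = 893.8141 / 137.9505 = 6.47924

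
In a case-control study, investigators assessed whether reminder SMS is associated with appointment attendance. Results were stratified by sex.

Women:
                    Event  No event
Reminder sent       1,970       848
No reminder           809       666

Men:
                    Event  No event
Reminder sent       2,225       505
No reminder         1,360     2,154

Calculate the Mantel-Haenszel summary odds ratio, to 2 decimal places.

3.98

OR_MH = Σ(aᵢdᵢ/nᵢ) / Σ(bᵢcᵢ/nᵢ), where nᵢ is the stratum total.
Stratum 1 (Women): n = 4293; a·d/n = 1970·666/4293 = 305.6184; b·c/n = 848·809/4293 = 159.8025
Stratum 2 (Men): n = 6244; a·d/n = 2225·2154/6244 = 767.5609; b·c/n = 505·1360/6244 = 109.9936
OR_MH = (305.6184 + 767.5609) / (159.8025 + 109.9936) = 1073.1793 / 269.7961 = 3.97774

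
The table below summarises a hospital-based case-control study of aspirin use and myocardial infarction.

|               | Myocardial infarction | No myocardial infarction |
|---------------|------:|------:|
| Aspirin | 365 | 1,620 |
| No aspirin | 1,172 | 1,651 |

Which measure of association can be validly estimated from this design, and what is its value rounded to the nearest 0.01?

0.32

Cells: a = 365, b = 1620, c = 1172, d = 1651.
This is a hospital-based case-control study: participants were sampled on outcome status, so risks in the source population cannot be estimated directly — relative risk is not valid here. The odds ratio is the appropriate measure.
OR = (a·d)/(b·c) = (365 × 1651) / (1620 × 1172) = 602615 / 1898640 = 0.31739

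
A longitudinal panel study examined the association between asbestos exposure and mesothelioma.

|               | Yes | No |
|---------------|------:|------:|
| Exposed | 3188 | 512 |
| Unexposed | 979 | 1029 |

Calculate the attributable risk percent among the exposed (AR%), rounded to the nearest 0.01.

43.41

Cells: a = 3188, b = 512, c = 979, d = 1029.
Risk in exposed = 3188/3700 = 0.86162; risk in unexposed = 979/2008 = 0.48755.
RR = 0.86162/0.48755 = 1.76725
AR% = (RR − 1)/RR × 100 = (1.76725 − 1)/1.76725 × 100 = 43.4149%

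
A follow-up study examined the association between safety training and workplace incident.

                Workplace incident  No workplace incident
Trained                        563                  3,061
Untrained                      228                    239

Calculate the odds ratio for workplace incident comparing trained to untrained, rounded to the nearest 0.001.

0.193

Cells: a = 563, b = 3061, c = 228, d = 239.
OR = (a·d)/(b·c) = (563 × 239) / (3061 × 228) = 134557 / 697908 = 0.19280
Exposure is associated with lower odds of workplace incident (OR = 0.19 < 1).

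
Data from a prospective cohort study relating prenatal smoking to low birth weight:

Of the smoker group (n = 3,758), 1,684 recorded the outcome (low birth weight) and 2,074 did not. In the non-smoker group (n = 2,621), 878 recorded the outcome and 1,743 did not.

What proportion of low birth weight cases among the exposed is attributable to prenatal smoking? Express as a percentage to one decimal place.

From the description: a = 1684, b = 2074, c = 878, d = 1743.
Risk in exposed = 1684/3758 = 0.44811; risk in unexposed = 878/2621 = 0.33499.
RR = 0.44811/0.33499 = 1.33770
AR% = (RR − 1)/RR × 100 = (1.33770 − 1)/1.33770 × 100 = 25.2447%

25.2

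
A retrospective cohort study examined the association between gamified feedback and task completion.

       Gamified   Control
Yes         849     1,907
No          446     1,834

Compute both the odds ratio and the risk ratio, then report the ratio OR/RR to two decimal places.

1.42

Reading the table with exposure as columns: a = 849 (Gamified, case), b = 446 (Gamified, non-case), c = 1907 (Control, case), d = 1834.
OR = (849·1834)/(446·1907) = 1557066/850522 = 1.83072
Risk in exposed = 849/1295 = 0.65560; risk in unexposed = 1907/3741 = 0.50976; RR = 1.28610
OR/RR = 1.83072 / 1.28610 = 1.42346
The outcome is not rare, so the OR lies further from 1 than the RR.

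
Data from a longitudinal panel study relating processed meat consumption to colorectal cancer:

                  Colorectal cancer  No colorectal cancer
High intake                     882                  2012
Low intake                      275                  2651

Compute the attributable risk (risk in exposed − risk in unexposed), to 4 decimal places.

0.2108

Cells: a = 882, b = 2012, c = 275, d = 2651.
Risk in exposed = 882/2894 = 0.304768; risk in unexposed = 275/2926 = 0.093985.
Risk difference = 0.304768 − 0.093985 = 0.210784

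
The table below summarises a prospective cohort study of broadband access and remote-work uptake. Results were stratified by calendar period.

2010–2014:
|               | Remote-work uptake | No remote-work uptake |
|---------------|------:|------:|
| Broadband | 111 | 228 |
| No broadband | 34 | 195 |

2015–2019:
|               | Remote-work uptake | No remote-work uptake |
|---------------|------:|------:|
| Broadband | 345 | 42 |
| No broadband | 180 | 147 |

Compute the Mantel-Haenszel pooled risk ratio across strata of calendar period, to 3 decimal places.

1.720

RR_MH = Σ(aᵢ·n₀ᵢ/nᵢ) / Σ(cᵢ·n₁ᵢ/nᵢ), with n₁ᵢ = aᵢ+bᵢ (exposed), n₀ᵢ = cᵢ+dᵢ (unexposed), nᵢ = n₁ᵢ+n₀ᵢ.
Stratum 1 (2010–2014): n₁ = 339, n₀ = 229, n = 568; a·n₀/n = 111·229/568 = 44.7518; c·n₁/n = 34·339/568 = 20.2923
Stratum 2 (2015–2019): n₁ = 387, n₀ = 327, n = 714; a·n₀/n = 345·327/714 = 158.0042; c·n₁/n = 180·387/714 = 97.5630
RR_MH = (44.7518 + 158.0042) / (20.2923 + 97.5630) = 202.7560 / 117.8553 = 1.72038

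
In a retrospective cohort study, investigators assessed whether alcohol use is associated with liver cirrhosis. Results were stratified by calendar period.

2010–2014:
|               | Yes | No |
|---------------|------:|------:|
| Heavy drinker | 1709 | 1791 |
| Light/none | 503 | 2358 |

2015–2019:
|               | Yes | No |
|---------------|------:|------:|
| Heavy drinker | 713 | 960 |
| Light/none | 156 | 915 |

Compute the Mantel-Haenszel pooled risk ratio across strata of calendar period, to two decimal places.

2.82

RR_MH = Σ(aᵢ·n₀ᵢ/nᵢ) / Σ(cᵢ·n₁ᵢ/nᵢ), with n₁ᵢ = aᵢ+bᵢ (exposed), n₀ᵢ = cᵢ+dᵢ (unexposed), nᵢ = n₁ᵢ+n₀ᵢ.
Stratum 1 (2010–2014): n₁ = 3500, n₀ = 2861, n = 6361; a·n₀/n = 1709·2861/6361 = 768.6604; c·n₁/n = 503·3500/6361 = 276.7647
Stratum 2 (2015–2019): n₁ = 1673, n₀ = 1071, n = 2744; a·n₀/n = 713·1071/2744 = 278.2883; c·n₁/n = 156·1673/2744 = 95.1122
RR_MH = (768.6604 + 278.2883) / (276.7647 + 95.1122) = 1046.9487 / 371.8769 = 2.81531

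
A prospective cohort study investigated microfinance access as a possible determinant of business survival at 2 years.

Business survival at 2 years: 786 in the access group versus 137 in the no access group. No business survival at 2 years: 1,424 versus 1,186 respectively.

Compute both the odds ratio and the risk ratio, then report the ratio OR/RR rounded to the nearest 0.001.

1.391

From the description: a = 786, b = 1424, c = 137, d = 1186.
OR = (786·1186)/(1424·137) = 932196/195088 = 4.77834
Risk in exposed = 786/2210 = 0.35566; risk in unexposed = 137/1323 = 0.10355; RR = 3.43455
OR/RR = 4.77834 / 3.43455 = 1.39126
The outcome is not rare, so the OR lies further from 1 than the RR.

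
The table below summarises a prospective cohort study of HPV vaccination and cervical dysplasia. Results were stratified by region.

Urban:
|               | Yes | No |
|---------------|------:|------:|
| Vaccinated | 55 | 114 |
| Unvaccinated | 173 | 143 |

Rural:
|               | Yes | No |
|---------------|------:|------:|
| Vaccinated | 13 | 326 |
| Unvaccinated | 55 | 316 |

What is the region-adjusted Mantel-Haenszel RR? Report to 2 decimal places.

0.49

RR_MH = Σ(aᵢ·n₀ᵢ/nᵢ) / Σ(cᵢ·n₁ᵢ/nᵢ), with n₁ᵢ = aᵢ+bᵢ (exposed), n₀ᵢ = cᵢ+dᵢ (unexposed), nᵢ = n₁ᵢ+n₀ᵢ.
Stratum 1 (Urban): n₁ = 169, n₀ = 316, n = 485; a·n₀/n = 55·316/485 = 35.8351; c·n₁/n = 173·169/485 = 60.2825
Stratum 2 (Rural): n₁ = 339, n₀ = 371, n = 710; a·n₀/n = 13·371/710 = 6.7930; c·n₁/n = 55·339/710 = 26.2606
RR_MH = (35.8351 + 6.7930) / (60.2825 + 26.2606) = 42.6280 / 86.5430 = 0.49256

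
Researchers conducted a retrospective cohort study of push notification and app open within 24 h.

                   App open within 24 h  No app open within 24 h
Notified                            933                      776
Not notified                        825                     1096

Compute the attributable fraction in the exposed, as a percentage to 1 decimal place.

21.3

Cells: a = 933, b = 776, c = 825, d = 1096.
Risk in exposed = 933/1709 = 0.54593; risk in unexposed = 825/1921 = 0.42946.
RR = 0.54593/0.42946 = 1.27120
AR% = (RR − 1)/RR × 100 = (1.27120 − 1)/1.27120 × 100 = 21.3340%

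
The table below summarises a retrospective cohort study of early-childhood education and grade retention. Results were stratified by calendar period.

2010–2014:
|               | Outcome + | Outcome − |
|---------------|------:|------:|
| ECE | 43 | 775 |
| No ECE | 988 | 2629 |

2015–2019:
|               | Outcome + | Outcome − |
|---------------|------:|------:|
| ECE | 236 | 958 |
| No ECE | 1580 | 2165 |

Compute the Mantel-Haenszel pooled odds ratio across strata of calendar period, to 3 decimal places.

0.269

OR_MH = Σ(aᵢdᵢ/nᵢ) / Σ(bᵢcᵢ/nᵢ), where nᵢ is the stratum total.
Stratum 1 (2010–2014): n = 4435; a·d/n = 43·2629/4435 = 25.4897; b·c/n = 775·988/4435 = 172.6494
Stratum 2 (2015–2019): n = 4939; a·d/n = 236·2165/4939 = 103.4501; b·c/n = 958·1580/4939 = 306.4669
OR_MH = (25.4897 + 103.4501) / (172.6494 + 306.4669) = 128.9398 / 479.1163 = 0.26912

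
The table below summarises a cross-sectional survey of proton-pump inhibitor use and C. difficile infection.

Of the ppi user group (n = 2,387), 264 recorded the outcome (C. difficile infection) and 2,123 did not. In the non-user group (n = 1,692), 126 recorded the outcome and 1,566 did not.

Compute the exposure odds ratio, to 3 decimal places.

1.546

From the description: a = 264, b = 2123, c = 126, d = 1566.
OR = (a·d)/(b·c) = (264 × 1566) / (2123 × 126) = 413424 / 267498 = 1.54552
The odds of C. difficile infection are about 1.55 times as high in the ppi user group.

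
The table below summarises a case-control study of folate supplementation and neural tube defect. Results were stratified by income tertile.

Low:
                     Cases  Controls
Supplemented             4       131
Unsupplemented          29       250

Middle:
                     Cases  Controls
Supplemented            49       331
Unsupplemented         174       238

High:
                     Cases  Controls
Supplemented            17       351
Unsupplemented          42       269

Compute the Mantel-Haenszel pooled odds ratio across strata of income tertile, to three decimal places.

OR_MH = Σ(aᵢdᵢ/nᵢ) / Σ(bᵢcᵢ/nᵢ), where nᵢ is the stratum total.
Stratum 1 (Low): n = 414; a·d/n = 4·250/414 = 2.4155; b·c/n = 131·29/414 = 9.1763
Stratum 2 (Middle): n = 792; a·d/n = 49·238/792 = 14.7247; b·c/n = 331·174/792 = 72.7197
Stratum 3 (High): n = 679; a·d/n = 17·269/679 = 6.7349; b·c/n = 351·42/679 = 21.7113
OR_MH = (2.4155 + 14.7247 + 6.7349) / (9.1763 + 72.7197 + 21.7113) = 23.8751 / 103.6074 = 0.23044

0.230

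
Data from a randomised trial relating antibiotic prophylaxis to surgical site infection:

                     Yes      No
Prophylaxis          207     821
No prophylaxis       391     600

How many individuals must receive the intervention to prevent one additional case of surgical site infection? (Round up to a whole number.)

Risk in treated group = 207/1028 = 0.20136; risk in control = 391/991 = 0.39455.
Absolute risk reduction = 0.39455 − 0.20136 = 0.19319
NNT = 1 / ARR = 1 / 0.19319 = 5.176 → round up → 6

6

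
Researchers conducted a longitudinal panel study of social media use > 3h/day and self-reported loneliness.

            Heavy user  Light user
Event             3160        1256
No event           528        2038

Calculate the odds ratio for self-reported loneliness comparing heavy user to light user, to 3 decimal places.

Reading the table with exposure as columns: a = 3160 (Heavy user, case), b = 528 (Heavy user, non-case), c = 1256 (Light user, case), d = 2038.
OR = (a·d)/(b·c) = (3160 × 2038) / (528 × 1256) = 6440080 / 663168 = 9.71108
The odds of self-reported loneliness are about 9.71 times as high in the heavy user group.

9.711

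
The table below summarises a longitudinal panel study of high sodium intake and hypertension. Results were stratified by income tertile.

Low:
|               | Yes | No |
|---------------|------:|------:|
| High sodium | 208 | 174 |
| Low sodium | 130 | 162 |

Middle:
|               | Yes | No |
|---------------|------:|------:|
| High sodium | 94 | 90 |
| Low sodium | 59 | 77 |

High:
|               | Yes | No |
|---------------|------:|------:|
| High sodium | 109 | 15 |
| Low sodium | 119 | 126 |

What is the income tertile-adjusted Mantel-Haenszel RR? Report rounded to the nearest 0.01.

1.37

RR_MH = Σ(aᵢ·n₀ᵢ/nᵢ) / Σ(cᵢ·n₁ᵢ/nᵢ), with n₁ᵢ = aᵢ+bᵢ (exposed), n₀ᵢ = cᵢ+dᵢ (unexposed), nᵢ = n₁ᵢ+n₀ᵢ.
Stratum 1 (Low): n₁ = 382, n₀ = 292, n = 674; a·n₀/n = 208·292/674 = 90.1128; c·n₁/n = 130·382/674 = 73.6795
Stratum 2 (Middle): n₁ = 184, n₀ = 136, n = 320; a·n₀/n = 94·136/320 = 39.9500; c·n₁/n = 59·184/320 = 33.9250
Stratum 3 (High): n₁ = 124, n₀ = 245, n = 369; a·n₀/n = 109·245/369 = 72.3713; c·n₁/n = 119·124/369 = 39.9892
RR_MH = (90.1128 + 39.9500 + 72.3713) / (73.6795 + 33.9250 + 39.9892) = 202.4340 / 147.5937 = 1.37156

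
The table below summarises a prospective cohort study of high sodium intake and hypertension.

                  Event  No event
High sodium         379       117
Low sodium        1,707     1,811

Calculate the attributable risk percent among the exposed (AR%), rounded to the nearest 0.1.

Cells: a = 379, b = 117, c = 1707, d = 1811.
Risk in exposed = 379/496 = 0.76411; risk in unexposed = 1707/3518 = 0.48522.
RR = 0.76411/0.48522 = 1.57478
AR% = (RR − 1)/RR × 100 = (1.57478 − 1)/1.57478 × 100 = 36.4991%

36.5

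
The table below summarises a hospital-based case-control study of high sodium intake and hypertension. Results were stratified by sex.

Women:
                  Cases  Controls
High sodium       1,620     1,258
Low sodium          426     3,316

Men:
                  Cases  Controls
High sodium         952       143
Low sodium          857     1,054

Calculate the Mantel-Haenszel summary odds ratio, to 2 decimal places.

9.41

OR_MH = Σ(aᵢdᵢ/nᵢ) / Σ(bᵢcᵢ/nᵢ), where nᵢ is the stratum total.
Stratum 1 (Women): n = 6620; a·d/n = 1620·3316/6620 = 811.4683; b·c/n = 1258·426/6620 = 80.9529
Stratum 2 (Men): n = 3006; a·d/n = 952·1054/3006 = 333.8017; b·c/n = 143·857/3006 = 40.7688
OR_MH = (811.4683 + 333.8017) / (80.9529 + 40.7688) = 1145.2700 / 121.7217 = 9.40892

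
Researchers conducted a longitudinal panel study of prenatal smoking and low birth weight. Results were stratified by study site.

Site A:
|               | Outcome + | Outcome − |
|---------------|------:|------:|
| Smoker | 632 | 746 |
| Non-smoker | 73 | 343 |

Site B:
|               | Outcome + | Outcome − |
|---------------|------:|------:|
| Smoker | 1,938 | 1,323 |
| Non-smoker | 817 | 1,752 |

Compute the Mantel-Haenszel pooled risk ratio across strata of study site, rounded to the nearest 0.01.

RR_MH = Σ(aᵢ·n₀ᵢ/nᵢ) / Σ(cᵢ·n₁ᵢ/nᵢ), with n₁ᵢ = aᵢ+bᵢ (exposed), n₀ᵢ = cᵢ+dᵢ (unexposed), nᵢ = n₁ᵢ+n₀ᵢ.
Stratum 1 (Site A): n₁ = 1378, n₀ = 416, n = 1794; a·n₀/n = 632·416/1794 = 146.5507; c·n₁/n = 73·1378/1794 = 56.0725
Stratum 2 (Site B): n₁ = 3261, n₀ = 2569, n = 5830; a·n₀/n = 1938·2569/5830 = 853.9832; c·n₁/n = 817·3261/5830 = 456.9875
RR_MH = (146.5507 + 853.9832) / (56.0725 + 456.9875) = 1000.5339 / 513.0599 = 1.95013

1.95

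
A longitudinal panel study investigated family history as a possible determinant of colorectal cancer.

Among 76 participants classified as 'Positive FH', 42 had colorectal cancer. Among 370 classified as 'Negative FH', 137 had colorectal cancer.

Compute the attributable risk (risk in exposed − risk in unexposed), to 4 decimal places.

0.1824

From the description: a = 42, b = 34, c = 137, d = 233.
Risk in exposed = 42/76 = 0.552632; risk in unexposed = 137/370 = 0.370270.
Risk difference = 0.552632 − 0.370270 = 0.182361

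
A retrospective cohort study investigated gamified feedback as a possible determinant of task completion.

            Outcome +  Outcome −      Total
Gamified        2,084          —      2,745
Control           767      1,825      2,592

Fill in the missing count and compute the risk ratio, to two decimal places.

2.57

The missing cell is in the exposed row: 2745 − 2084 = 661.
So a = 2084, b = 661, c = 767, d = 1825.
RR = [a/(a+b)] / [c/(c+d)] = (2084/2745) / (767/2592) = 0.75920/0.29591 = 2.56564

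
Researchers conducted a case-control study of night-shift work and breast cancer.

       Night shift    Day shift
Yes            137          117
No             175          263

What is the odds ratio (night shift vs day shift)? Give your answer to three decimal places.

1.760

Reading the table with exposure as columns: a = 137 (Night shift, case), b = 175 (Night shift, non-case), c = 117 (Day shift, case), d = 263.
OR = (a·d)/(b·c) = (137 × 263) / (175 × 117) = 36031 / 20475 = 1.75976
The odds of breast cancer are about 1.76 times as high in the night shift group.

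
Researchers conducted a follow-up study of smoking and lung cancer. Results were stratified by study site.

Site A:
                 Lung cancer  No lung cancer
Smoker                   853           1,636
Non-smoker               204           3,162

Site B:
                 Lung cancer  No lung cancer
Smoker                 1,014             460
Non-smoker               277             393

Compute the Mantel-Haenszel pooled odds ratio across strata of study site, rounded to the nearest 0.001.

5.553

OR_MH = Σ(aᵢdᵢ/nᵢ) / Σ(bᵢcᵢ/nᵢ), where nᵢ is the stratum total.
Stratum 1 (Site A): n = 5855; a·d/n = 853·3162/5855 = 460.6637; b·c/n = 1636·204/5855 = 57.0015
Stratum 2 (Site B): n = 2144; a·d/n = 1014·393/2144 = 185.8685; b·c/n = 460·277/2144 = 59.4310
OR_MH = (460.6637 + 185.8685) / (57.0015 + 59.4310) = 646.5322 / 116.4325 = 5.55285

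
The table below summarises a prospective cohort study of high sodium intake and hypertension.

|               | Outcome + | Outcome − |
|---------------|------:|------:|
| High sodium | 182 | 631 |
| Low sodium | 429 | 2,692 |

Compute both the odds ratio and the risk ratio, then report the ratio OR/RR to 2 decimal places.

Cells: a = 182, b = 631, c = 429, d = 2692.
OR = (182·2692)/(631·429) = 489944/270699 = 1.80992
Risk in exposed = 182/813 = 0.22386; risk in unexposed = 429/3121 = 0.13746; RR = 1.62861
OR/RR = 1.80992 / 1.62861 = 1.11133
The outcome is not rare, so the OR lies further from 1 than the RR.

1.11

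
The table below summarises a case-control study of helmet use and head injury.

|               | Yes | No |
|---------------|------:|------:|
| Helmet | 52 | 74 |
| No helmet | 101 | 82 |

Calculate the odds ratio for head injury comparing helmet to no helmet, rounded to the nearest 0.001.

0.571

Cells: a = 52, b = 74, c = 101, d = 82.
OR = (a·d)/(b·c) = (52 × 82) / (74 × 101) = 4264 / 7474 = 0.57051
Exposure is associated with lower odds of head injury (OR = 0.57 < 1).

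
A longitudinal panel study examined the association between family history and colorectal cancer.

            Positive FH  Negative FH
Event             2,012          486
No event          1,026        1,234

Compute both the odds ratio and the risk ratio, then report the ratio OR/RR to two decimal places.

Reading the table with exposure as columns: a = 2012 (Positive FH, case), b = 1026 (Positive FH, non-case), c = 486 (Negative FH, case), d = 1234.
OR = (2012·1234)/(1026·486) = 2482808/498636 = 4.97920
Risk in exposed = 2012/3038 = 0.66228; risk in unexposed = 486/1720 = 0.28256; RR = 2.34386
OR/RR = 4.97920 / 2.34386 = 2.12436
The outcome is not rare, so the OR lies further from 1 than the RR.

2.12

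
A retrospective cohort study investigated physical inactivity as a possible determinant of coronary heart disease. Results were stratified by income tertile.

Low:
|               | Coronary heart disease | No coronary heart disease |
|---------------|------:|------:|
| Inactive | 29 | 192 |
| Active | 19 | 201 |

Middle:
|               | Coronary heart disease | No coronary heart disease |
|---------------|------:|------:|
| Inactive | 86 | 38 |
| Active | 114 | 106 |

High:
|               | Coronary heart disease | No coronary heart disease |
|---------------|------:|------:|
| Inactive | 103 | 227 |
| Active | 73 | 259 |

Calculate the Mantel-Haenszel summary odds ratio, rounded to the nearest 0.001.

1.743

OR_MH = Σ(aᵢdᵢ/nᵢ) / Σ(bᵢcᵢ/nᵢ), where nᵢ is the stratum total.
Stratum 1 (Low): n = 441; a·d/n = 29·201/441 = 13.2177; b·c/n = 192·19/441 = 8.2721
Stratum 2 (Middle): n = 344; a·d/n = 86·106/344 = 26.5000; b·c/n = 38·114/344 = 12.5930
Stratum 3 (High): n = 662; a·d/n = 103·259/662 = 40.2976; b·c/n = 227·73/662 = 25.0317
OR_MH = (13.2177 + 26.5000 + 40.2976) / (8.2721 + 12.5930 + 25.0317) = 80.0153 / 45.8969 = 1.74337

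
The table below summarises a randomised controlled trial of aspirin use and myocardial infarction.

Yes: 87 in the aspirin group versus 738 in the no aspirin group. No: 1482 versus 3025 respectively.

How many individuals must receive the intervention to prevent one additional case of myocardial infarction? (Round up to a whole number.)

8

Risk in treated group = 87/1569 = 0.05545; risk in control = 738/3763 = 0.19612.
Absolute risk reduction = 0.19612 − 0.05545 = 0.14067
NNT = 1 / ARR = 1 / 0.14067 = 7.109 → round up → 8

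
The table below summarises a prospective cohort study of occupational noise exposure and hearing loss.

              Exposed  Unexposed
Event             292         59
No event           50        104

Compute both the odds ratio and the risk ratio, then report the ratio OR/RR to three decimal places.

Reading the table with exposure as columns: a = 292 (Exposed, case), b = 50 (Exposed, non-case), c = 59 (Unexposed, case), d = 104.
OR = (292·104)/(50·59) = 30368/2950 = 10.29424
Risk in exposed = 292/342 = 0.85380; risk in unexposed = 59/163 = 0.36196; RR = 2.35881
OR/RR = 10.29424 / 2.35881 = 4.36417
The outcome is not rare, so the OR lies further from 1 than the RR.

4.364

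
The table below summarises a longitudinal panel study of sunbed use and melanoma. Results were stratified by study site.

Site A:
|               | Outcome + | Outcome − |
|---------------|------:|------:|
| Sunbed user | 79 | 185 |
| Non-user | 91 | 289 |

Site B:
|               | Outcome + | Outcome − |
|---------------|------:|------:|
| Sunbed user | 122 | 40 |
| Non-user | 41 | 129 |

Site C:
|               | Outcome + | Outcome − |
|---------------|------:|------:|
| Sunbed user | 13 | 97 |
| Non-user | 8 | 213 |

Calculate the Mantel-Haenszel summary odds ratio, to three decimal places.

OR_MH = Σ(aᵢdᵢ/nᵢ) / Σ(bᵢcᵢ/nᵢ), where nᵢ is the stratum total.
Stratum 1 (Site A): n = 644; a·d/n = 79·289/644 = 35.4519; b·c/n = 185·91/644 = 26.1413
Stratum 2 (Site B): n = 332; a·d/n = 122·129/332 = 47.4036; b·c/n = 40·41/332 = 4.9398
Stratum 3 (Site C): n = 331; a·d/n = 13·213/331 = 8.3656; b·c/n = 97·8/331 = 2.3444
OR_MH = (35.4519 + 47.4036 + 8.3656) / (26.1413 + 4.9398 + 2.3444) = 91.2210 / 33.4255 = 2.72909

2.729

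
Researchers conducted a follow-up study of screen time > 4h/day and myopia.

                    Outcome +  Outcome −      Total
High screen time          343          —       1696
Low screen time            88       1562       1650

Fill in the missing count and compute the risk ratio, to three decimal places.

The missing cell is in the exposed row: 1696 − 343 = 1353.
So a = 343, b = 1353, c = 88, d = 1562.
RR = [a/(a+b)] / [c/(c+d)] = (343/1696) / (88/1650) = 0.20224/0.05333 = 3.79201

3.792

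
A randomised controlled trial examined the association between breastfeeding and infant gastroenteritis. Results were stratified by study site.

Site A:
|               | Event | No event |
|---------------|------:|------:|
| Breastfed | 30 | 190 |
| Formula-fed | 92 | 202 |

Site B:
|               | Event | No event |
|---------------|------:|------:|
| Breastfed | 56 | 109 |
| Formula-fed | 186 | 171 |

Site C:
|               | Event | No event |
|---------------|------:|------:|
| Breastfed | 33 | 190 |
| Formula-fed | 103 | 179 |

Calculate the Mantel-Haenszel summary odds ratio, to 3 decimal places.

0.375

OR_MH = Σ(aᵢdᵢ/nᵢ) / Σ(bᵢcᵢ/nᵢ), where nᵢ is the stratum total.
Stratum 1 (Site A): n = 514; a·d/n = 30·202/514 = 11.7899; b·c/n = 190·92/514 = 34.0078
Stratum 2 (Site B): n = 522; a·d/n = 56·171/522 = 18.3448; b·c/n = 109·186/522 = 38.8391
Stratum 3 (Site C): n = 505; a·d/n = 33·179/505 = 11.6970; b·c/n = 190·103/505 = 38.7525
OR_MH = (11.7899 + 18.3448 + 11.6970) / (34.0078 + 38.8391 + 38.7525) = 41.8317 / 111.5993 = 0.37484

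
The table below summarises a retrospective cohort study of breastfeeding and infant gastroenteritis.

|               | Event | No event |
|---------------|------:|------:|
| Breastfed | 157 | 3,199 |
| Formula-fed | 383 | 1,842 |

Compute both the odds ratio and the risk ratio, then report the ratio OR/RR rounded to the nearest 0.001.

0.868

Cells: a = 157, b = 3199, c = 383, d = 1842.
OR = (157·1842)/(3199·383) = 289194/1225217 = 0.23603
Risk in exposed = 157/3356 = 0.04678; risk in unexposed = 383/2225 = 0.17213; RR = 0.27177
OR/RR = 0.23603 / 0.27177 = 0.86850
The outcome is not rare, so the OR lies further from 1 than the RR.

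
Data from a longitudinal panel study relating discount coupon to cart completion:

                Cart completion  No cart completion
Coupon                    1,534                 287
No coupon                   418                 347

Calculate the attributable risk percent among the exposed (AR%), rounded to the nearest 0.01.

35.14

Cells: a = 1534, b = 287, c = 418, d = 347.
Risk in exposed = 1534/1821 = 0.84239; risk in unexposed = 418/765 = 0.54641.
RR = 0.84239/0.54641 = 1.54170
AR% = (RR − 1)/RR × 100 = (1.54170 − 1)/1.54170 × 100 = 35.1366%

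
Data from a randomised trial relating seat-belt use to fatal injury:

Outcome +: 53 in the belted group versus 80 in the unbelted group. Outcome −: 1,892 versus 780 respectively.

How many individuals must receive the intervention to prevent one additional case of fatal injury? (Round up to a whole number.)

16

Risk in treated group = 53/1945 = 0.02725; risk in control = 80/860 = 0.09302.
Absolute risk reduction = 0.09302 − 0.02725 = 0.06577
NNT = 1 / ARR = 1 / 0.06577 = 15.204 → round up → 16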